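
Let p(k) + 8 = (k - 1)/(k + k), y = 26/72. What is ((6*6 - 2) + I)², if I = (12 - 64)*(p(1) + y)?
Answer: 15062161/81 ≈ 1.8595e+5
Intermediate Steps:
y = 13/36 (y = 26*(1/72) = 13/36 ≈ 0.36111)
p(k) = -8 + (-1 + k)/(2*k) (p(k) = -8 + (k - 1)/(k + k) = -8 + (-1 + k)/((2*k)) = -8 + (-1 + k)*(1/(2*k)) = -8 + (-1 + k)/(2*k))
I = 3575/9 (I = (12 - 64)*((½)*(-1 - 15*1)/1 + 13/36) = -52*((½)*1*(-1 - 15) + 13/36) = -52*((½)*1*(-16) + 13/36) = -52*(-8 + 13/36) = -52*(-275/36) = 3575/9 ≈ 397.22)
((6*6 - 2) + I)² = ((6*6 - 2) + 3575/9)² = ((36 - 2) + 3575/9)² = (34 + 3575/9)² = (3881/9)² = 15062161/81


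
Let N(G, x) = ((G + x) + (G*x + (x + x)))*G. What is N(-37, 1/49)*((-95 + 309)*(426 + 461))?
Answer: 12971972302/49 ≈ 2.6473e+8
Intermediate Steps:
N(G, x) = G*(G + 3*x + G*x) (N(G, x) = ((G + x) + (G*x + 2*x))*G = ((G + x) + (2*x + G*x))*G = (G + 3*x + G*x)*G = G*(G + 3*x + G*x))
N(-37, 1/49)*((-95 + 309)*(426 + 461)) = (-37*(-37 + 3/49 - 37/49))*((-95 + 309)*(426 + 461)) = (-37*(-37 + 3*(1/49) - 37*1/49))*(214*887) = -37*(-37 + 3/49 - 37/49)*189818 = -37*(-1847/49)*189818 = (68339/49)*189818 = 12971972302/49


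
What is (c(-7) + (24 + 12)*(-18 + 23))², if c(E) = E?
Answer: 29929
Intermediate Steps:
(c(-7) + (24 + 12)*(-18 + 23))² = (-7 + (24 + 12)*(-18 + 23))² = (-7 + 36*5)² = (-7 + 180)² = 173² = 29929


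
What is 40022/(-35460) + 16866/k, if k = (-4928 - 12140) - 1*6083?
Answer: -254102947/136822410 ≈ -1.8572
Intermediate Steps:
k = -23151 (k = -17068 - 6083 = -23151)
40022/(-35460) + 16866/k = 40022/(-35460) + 16866/(-23151) = 40022*(-1/35460) + 16866*(-1/23151) = -20011/17730 - 5622/7717 = -254102947/136822410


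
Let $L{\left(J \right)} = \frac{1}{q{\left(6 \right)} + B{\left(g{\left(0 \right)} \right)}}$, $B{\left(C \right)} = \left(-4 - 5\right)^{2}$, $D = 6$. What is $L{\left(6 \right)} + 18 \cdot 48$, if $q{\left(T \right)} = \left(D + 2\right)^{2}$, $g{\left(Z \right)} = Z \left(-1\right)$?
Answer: $\frac{125281}{145} \approx 864.01$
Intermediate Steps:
$g{\left(Z \right)} = - Z$
$q{\left(T \right)} = 64$ ($q{\left(T \right)} = \left(6 + 2\right)^{2} = 8^{2} = 64$)
$B{\left(C \right)} = 81$ ($B{\left(C \right)} = \left(-9\right)^{2} = 81$)
$L{\left(J \right)} = \frac{1}{145}$ ($L{\left(J \right)} = \frac{1}{64 + 81} = \frac{1}{145}$)
$L{\left(6 \right)} + 18 \cdot 48 = \frac{1}{145} + 18 \cdot 48 = \frac{1}{145} + 864 = \frac{125281}{145}$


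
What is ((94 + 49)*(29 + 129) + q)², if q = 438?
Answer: 530473024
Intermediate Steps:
((94 + 49)*(29 + 129) + q)² = ((94 + 49)*(29 + 129) + 438)² = (143*158 + 438)² = (22594 + 438)² = 23032² = 530473024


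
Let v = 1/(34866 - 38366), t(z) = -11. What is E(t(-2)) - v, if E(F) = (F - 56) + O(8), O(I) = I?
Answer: -206499/3500 ≈ -59.000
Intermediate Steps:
E(F) = -48 + F (E(F) = (F - 56) + 8 = (-56 + F) + 8 = -48 + F)
v = -1/3500 (v = 1/(-3500) = -1/3500 ≈ -0.00028571)
E(t(-2)) - v = (-48 - 11) - 1*(-1/3500) = -59 + 1/3500 = -206499/3500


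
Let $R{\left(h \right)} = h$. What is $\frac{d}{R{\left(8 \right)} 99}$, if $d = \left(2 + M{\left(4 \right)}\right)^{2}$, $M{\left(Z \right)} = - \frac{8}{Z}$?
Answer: $0$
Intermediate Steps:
$d = 0$ ($d = \left(2 - \frac{8}{4}\right)^{2} = \left(2 - 2\right)^{2} = 0^{2} = 0$)
$\frac{d}{R{\left(8 \right)} 99} = \frac{0}{8 \cdot 99} = \frac{0}{792} = 0 \cdot \frac{1}{792} = 0$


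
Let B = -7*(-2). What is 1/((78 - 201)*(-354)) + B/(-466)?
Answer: -304561/10145286 ≈ -0.030020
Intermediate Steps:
B = 14
1/((78 - 201)*(-354)) + B/(-466) = 1/((78 - 201)*(-354)) + 14/(-466) = -1/354/(-123) + 14*(-1/466) = -1/123*(-1/354) - 7/233 = 1/43542 - 7/233 = -304561/10145286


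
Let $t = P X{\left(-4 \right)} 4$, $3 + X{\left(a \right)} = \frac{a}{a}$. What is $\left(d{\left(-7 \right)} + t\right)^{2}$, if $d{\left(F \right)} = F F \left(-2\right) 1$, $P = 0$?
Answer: $9604$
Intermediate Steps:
$d{\left(F \right)} = - 2 F^{2}$ ($d{\left(F \right)} = F^{2} \left(-2\right) 1 = - 2 F^{2} \cdot 1 = - 2 F^{2}$)
$X{\left(a \right)} = -2$ ($X{\left(a \right)} = -3 + \frac{a}{a} = -3 + 1 = -2$)
$t = 0$ ($t = 0 \left(-2\right) 4 = 0 \cdot 4 = 0$)
$\left(d{\left(-7 \right)} + t\right)^{2} = \left(- 2 \left(-7\right)^{2} + 0\right)^{2} = \left(\left(-2\right) 49 + 0\right)^{2} = \left(-98 + 0\right)^{2} = \left(-98\right)^{2} = 9604$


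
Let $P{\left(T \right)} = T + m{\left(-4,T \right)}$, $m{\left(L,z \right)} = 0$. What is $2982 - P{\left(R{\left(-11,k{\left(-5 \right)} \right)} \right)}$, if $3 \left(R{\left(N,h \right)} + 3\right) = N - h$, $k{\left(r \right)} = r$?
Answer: $2987$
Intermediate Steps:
$R{\left(N,h \right)} = -3 - \frac{h}{3} + \frac{N}{3}$ ($R{\left(N,h \right)} = -3 + \frac{N - h}{3} = -3 + \left(- \frac{h}{3} + \frac{N}{3}\right) = -3 - \frac{h}{3} + \frac{N}{3}$)
$P{\left(T \right)} = T$ ($P{\left(T \right)} = T + 0 = T$)
$2982 - P{\left(R{\left(-11,k{\left(-5 \right)} \right)} \right)} = 2982 - \left(-3 - - \frac{5}{3} + \frac{1}{3} \left(-11\right)\right) = 2982 - \left(-3 + \frac{5}{3} - \frac{11}{3}\right) = 2982 - -5 = 2982 + 5 = 2987$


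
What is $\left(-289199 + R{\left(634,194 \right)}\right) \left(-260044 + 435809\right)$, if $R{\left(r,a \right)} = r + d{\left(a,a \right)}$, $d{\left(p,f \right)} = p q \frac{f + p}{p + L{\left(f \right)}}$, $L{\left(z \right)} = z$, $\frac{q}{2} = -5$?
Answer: $-51060611325$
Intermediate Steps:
$q = -10$ ($q = 2 \left(-5\right) = -10$)
$d{\left(p,f \right)} = - 10 p$ ($d{\left(p,f \right)} = p \left(-10\right) \frac{f + p}{p + f} = - 10 p \frac{f + p}{f + p} = - 10 p 1 = - 10 p$)
$R{\left(r,a \right)} = r - 10 a$
$\left(-289199 + R{\left(634,194 \right)}\right) \left(-260044 + 435809\right) = \left(-289199 + \left(634 - 1940\right)\right) \left(-260044 + 435809\right) = \left(-289199 + \left(634 - 1940\right)\right) 175765 = \left(-289199 - 1306\right) 175765 = \left(-290505\right) 175765 = -51060611325$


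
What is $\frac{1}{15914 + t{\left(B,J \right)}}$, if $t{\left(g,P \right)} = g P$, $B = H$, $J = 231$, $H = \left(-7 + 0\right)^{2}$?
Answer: $\frac{1}{27233} \approx 3.672 \cdot 10^{-5}$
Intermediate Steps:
$H = 49$ ($H = \left(-7\right)^{2} = 49$)
$B = 49$
$t{\left(g,P \right)} = P g$
$\frac{1}{15914 + t{\left(B,J \right)}} = \frac{1}{15914 + 231 \cdot 49} = \frac{1}{15914 + 11319} = \frac{1}{27233}$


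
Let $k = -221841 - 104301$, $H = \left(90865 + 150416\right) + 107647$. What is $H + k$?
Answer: $22786$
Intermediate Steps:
$H = 348928$ ($H = 241281 + 107647 = 348928$)
$k = -326142$ ($k = -221841 - 104301 = -326142$)
$H + k = 348928 - 326142 = 22786$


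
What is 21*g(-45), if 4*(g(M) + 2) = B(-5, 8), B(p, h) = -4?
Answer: -63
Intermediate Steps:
g(M) = -3 (g(M) = -2 + (¼)*(-4) = -2 - 1 = -3)
21*g(-45) = 21*(-3) = -63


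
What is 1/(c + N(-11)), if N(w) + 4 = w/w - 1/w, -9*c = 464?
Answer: -99/5392 ≈ -0.018361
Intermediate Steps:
c = -464/9 (c = -⅑*464 = -464/9 ≈ -51.556)
N(w) = -3 - 1/w (N(w) = -4 + (w/w - 1/w) = -4 + (1 - 1/w) = -3 - 1/w)
1/(c + N(-11)) = 1/(-464/9 + (-3 - 1/(-11))) = 1/(-464/9 + (-3 - 1*(-1/11))) = 1/(-464/9 + (-3 + 1/11)) = 1/(-464/9 - 32/11) = 1/(-5392/99) = -99/5392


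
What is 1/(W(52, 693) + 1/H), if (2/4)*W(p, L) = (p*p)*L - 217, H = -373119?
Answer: 373119/1398192559889 ≈ 2.6686e-7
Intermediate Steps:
W(p, L) = -434 + 2*L*p**2 (W(p, L) = 2*((p*p)*L - 217) = 2*(p**2*L - 217) = 2*(L*p**2 - 217) = 2*(-217 + L*p**2) = -434 + 2*L*p**2)
1/(W(52, 693) + 1/H) = 1/((-434 + 2*693*52**2) + 1/(-373119)) = 1/((-434 + 2*693*2704) - 1/373119) = 1/((-434 + 3747744) - 1/373119) = 1/(3747310 - 1/373119) = 1/(1398192559889/373119) = 373119/1398192559889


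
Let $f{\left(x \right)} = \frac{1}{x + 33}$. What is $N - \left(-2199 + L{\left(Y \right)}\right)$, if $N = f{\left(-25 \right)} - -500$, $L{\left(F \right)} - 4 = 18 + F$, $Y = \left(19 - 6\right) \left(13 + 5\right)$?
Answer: $\frac{19545}{8} \approx 2443.1$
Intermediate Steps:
$Y = 234$ ($Y = 13 \cdot 18 = 234$)
$L{\left(F \right)} = 22 + F$ ($L{\left(F \right)} = 4 + \left(18 + F\right) = 22 + F$)
$f{\left(x \right)} = \frac{1}{33 + x}$
$N = \frac{4001}{8}$ ($N = \frac{1}{33 - 25} - -500 = \frac{1}{8} + 500 = \frac{4001}{8} \approx 500.13$)
$N - \left(-2199 + L{\left(Y \right)}\right) = \frac{4001}{8} + \left(2199 - \left(22 + 234\right)\right) = \frac{4001}{8} + \left(2199 - 256\right) = \frac{4001}{8} + 1943 = \frac{19545}{8}$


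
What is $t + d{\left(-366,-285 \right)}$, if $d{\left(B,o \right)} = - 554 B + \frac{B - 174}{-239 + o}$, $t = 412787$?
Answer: $\frac{80637316}{131} \approx 6.1555 \cdot 10^{5}$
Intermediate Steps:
$d{\left(B,o \right)} = - 554 B + \frac{-174 + B}{-239 + o}$
$t + d{\left(-366,-285 \right)} = 412787 + \frac{-174 + 132407 \left(-366\right) - \left(-202764\right) \left(-285\right)}{-239 - 285} = 412787 + \frac{-174 - 48460962 - 57787740}{-524} = 412787 - - \frac{26562219}{131} = 412787 + \frac{26562219}{131} = \frac{80637316}{131}$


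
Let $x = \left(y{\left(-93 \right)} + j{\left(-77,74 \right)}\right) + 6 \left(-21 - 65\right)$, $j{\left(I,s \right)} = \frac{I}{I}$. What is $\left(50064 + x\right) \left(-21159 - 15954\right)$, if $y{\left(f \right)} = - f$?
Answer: $-1842363546$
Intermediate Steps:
$j{\left(I,s \right)} = 1$
$x = -422$ ($x = \left(\left(-1\right) \left(-93\right) + 1\right) + 6 \left(-21 - 65\right) = \left(93 + 1\right) + 6 \left(-86\right) = 94 - 516 = -422$)
$\left(50064 + x\right) \left(-21159 - 15954\right) = \left(50064 - 422\right) \left(-21159 - 15954\right) = 49642 \left(-37113\right) = -1842363546$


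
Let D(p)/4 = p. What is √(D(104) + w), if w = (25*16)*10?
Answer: 8*√69 ≈ 66.453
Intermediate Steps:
D(p) = 4*p
w = 4000 (w = 400*10 = 4000)
√(D(104) + w) = √(4*104 + 4000) = √(416 + 4000) = √4416 = 8*√69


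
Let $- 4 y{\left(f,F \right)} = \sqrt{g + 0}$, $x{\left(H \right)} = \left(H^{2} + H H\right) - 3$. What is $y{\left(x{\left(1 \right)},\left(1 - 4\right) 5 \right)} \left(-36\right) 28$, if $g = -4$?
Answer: $504 i \approx 504.0 i$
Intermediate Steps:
$x{\left(H \right)} = -3 + 2 H^{2}$ ($x{\left(H \right)} = \left(H^{2} + H^{2}\right) - 3 = 2 H^{2} - 3 = -3 + 2 H^{2}$)
$y{\left(f,F \right)} = - \frac{i}{2}$ ($y{\left(f,F \right)} = - \frac{\sqrt{-4 + 0}}{4} = - \frac{\sqrt{-4}}{4} = - \frac{2 i}{4} = - \frac{i}{2}$)
$y{\left(x{\left(1 \right)},\left(1 - 4\right) 5 \right)} \left(-36\right) 28 = - \frac{i}{2} \left(-36\right) 28 = 18 i 28 = 504 i$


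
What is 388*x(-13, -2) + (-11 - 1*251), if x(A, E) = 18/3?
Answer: 2066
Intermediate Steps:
x(A, E) = 6 (x(A, E) = 18*(⅓) = 6)
388*x(-13, -2) + (-11 - 1*251) = 388*6 + (-11 - 1*251) = 2328 + (-11 - 251) = 2328 - 262 = 2066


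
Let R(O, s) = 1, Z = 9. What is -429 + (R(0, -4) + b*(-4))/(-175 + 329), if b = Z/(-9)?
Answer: -66061/154 ≈ -428.97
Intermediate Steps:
b = -1 (b = 9/(-9) = 9*(-⅑) = -1)
-429 + (R(0, -4) + b*(-4))/(-175 + 329) = -429 + (1 - 1*(-4))/(-175 + 329) = -429 + (1 + 4)/154 = -429 + 5*(1/154) = -429 + 5/154 = -66061/154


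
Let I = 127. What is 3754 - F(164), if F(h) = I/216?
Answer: 810737/216 ≈ 3753.4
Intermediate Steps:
F(h) = 127/216
3754 - F(164) = 3754 - 1*127/216 = 3754 - 127/216 = 810737/216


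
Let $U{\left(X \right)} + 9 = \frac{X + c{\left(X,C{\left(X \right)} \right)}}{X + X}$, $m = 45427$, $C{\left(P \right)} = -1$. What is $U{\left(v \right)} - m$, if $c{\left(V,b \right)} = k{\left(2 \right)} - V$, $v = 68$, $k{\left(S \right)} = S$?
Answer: $- \frac{3089647}{68} \approx -45436.0$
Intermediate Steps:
$c{\left(V,b \right)} = 2 - V$
$U{\left(X \right)} = -9 + \frac{1}{X}$ ($U{\left(X \right)} = -9 + \frac{X - \left(-2 + X\right)}{X + X} = -9 + \frac{2}{2 X} = -9 + 2 \frac{1}{2 X} = -9 + \frac{1}{X}$)
$U{\left(v \right)} - m = \left(-9 + \frac{1}{68}\right) - 45427 = - \frac{611}{68} - 45427 = - \frac{3089647}{68}$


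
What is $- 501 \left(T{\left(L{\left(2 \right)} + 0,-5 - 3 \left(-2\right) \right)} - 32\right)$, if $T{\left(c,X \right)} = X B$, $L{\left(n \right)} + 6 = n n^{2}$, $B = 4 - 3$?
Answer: $15531$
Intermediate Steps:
$B = 1$ ($B = 4 - 3 = 1$)
$L{\left(n \right)} = -6 + n^{3}$ ($L{\left(n \right)} = -6 + n n^{2} = -6 + n^{3}$)
$T{\left(c,X \right)} = X$ ($T{\left(c,X \right)} = X 1 = X$)
$- 501 \left(T{\left(L{\left(2 \right)} + 0,-5 - 3 \left(-2\right) \right)} - 32\right) = - 501 \left(\left(-5 - 3 \left(-2\right)\right) - 32\right) = - 501 \left(\left(-5 - -6\right) - 32\right) = - 501 \left(\left(-5 + 6\right) - 32\right) = - 501 \left(1 - 32\right) = \left(-501\right) \left(-31\right) = 15531$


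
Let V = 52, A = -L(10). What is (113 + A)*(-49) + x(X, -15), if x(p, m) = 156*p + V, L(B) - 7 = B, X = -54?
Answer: -13076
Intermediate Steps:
L(B) = 7 + B
A = -17 (A = -(7 + 10) = -1*17 = -17)
x(p, m) = 52 + 156*p (x(p, m) = 156*p + 52 = 52 + 156*p)
(113 + A)*(-49) + x(X, -15) = (113 - 17)*(-49) + (52 + 156*(-54)) = 96*(-49) + (52 - 8424) = -4704 - 8372 = -13076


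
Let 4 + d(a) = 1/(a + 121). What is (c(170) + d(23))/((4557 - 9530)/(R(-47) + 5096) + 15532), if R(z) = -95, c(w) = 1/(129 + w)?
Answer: -286358927/1114727862768 ≈ -0.00025689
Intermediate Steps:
d(a) = -4 + 1/(121 + a) (d(a) = -4 + 1/(a + 121) = -4 + 1/(121 + a))
(c(170) + d(23))/((4557 - 9530)/(R(-47) + 5096) + 15532) = (1/(129 + 170) + (-483 - 4*23)/(121 + 23))/((4557 - 9530)/(-95 + 5096) + 15532) = (1/299 + (-483 - 92)/144)/(-4973/5001 + 15532) = (1/299 + (1/144)*(-575))/(-4973*1/5001 + 15532) = (1/299 - 575/144)/(-4973/5001 + 15532) = -171781/(43056*77670559/5001) = -171781/43056*5001/77670559 = -286358927/1114727862768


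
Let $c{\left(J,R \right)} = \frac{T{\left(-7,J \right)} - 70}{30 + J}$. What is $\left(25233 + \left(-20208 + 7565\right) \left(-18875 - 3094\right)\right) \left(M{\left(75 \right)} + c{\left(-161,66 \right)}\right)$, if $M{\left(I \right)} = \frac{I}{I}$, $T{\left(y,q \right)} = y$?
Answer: $\frac{57778094400}{131} \approx 4.4105 \cdot 10^{8}$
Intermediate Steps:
$M{\left(I \right)} = 1$
$c{\left(J,R \right)} = - \frac{77}{30 + J}$ ($c{\left(J,R \right)} = \frac{-7 - 70}{30 + J} = - \frac{77}{30 + J}$)
$\left(25233 + \left(-20208 + 7565\right) \left(-18875 - 3094\right)\right) \left(M{\left(75 \right)} + c{\left(-161,66 \right)}\right) = \left(25233 + \left(-20208 + 7565\right) \left(-18875 - 3094\right)\right) \left(1 - \frac{77}{30 - 161}\right) = \left(25233 - -277754067\right) \left(1 - \frac{77}{-131}\right) = \left(25233 + 277754067\right) \left(1 - - \frac{77}{131}\right) = 277779300 \left(1 + \frac{77}{131}\right) = 277779300 \cdot \frac{208}{131} = \frac{57778094400}{131}$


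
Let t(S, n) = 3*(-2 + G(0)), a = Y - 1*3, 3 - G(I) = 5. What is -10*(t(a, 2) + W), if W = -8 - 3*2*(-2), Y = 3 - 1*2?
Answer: 80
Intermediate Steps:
G(I) = -2 (G(I) = 3 - 1*5 = 3 - 5 = -2)
Y = 1 (Y = 3 - 2 = 1)
a = -2 (a = 1 - 1*3 = 1 - 3 = -2)
W = 4 (W = -8 - 6*(-2) = -8 - 1*(-12) = -8 + 12 = 4)
t(S, n) = -12 (t(S, n) = 3*(-2 - 2) = 3*(-4) = -12)
-10*(t(a, 2) + W) = -10*(-12 + 4) = -10*(-8) = 80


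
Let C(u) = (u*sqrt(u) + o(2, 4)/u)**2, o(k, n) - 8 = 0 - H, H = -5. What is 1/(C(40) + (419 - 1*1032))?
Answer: 162270990400/10285819185958161 - 133120000*sqrt(10)/10285819185958161 ≈ 1.5735e-5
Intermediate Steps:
o(k, n) = 13 (o(k, n) = 8 + (0 - 1*(-5)) = 8 + (0 + 5) = 8 + 5 = 13)
C(u) = (u**(3/2) + 13/u)**2 (C(u) = (u*sqrt(u) + 13/u)**2 = (u**(3/2) + 13/u)**2)
1/(C(40) + (419 - 1*1032)) = 1/((13 + 40**(5/2))**2/40**2 + (419 - 1*1032)) = 1/((13 + 3200*sqrt(10))**2/1600 + (419 - 1032)) = 1/((13 + 3200*sqrt(10))**2/1600 - 613) = 1/(-613 + (13 + 3200*sqrt(10))**2/1600)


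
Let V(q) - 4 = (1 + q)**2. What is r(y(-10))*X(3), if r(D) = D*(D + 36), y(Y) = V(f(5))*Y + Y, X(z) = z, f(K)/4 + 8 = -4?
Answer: 1468147680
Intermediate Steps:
f(K) = -48 (f(K) = -32 + 4*(-4) = -32 - 16 = -48)
V(q) = 4 + (1 + q)**2
y(Y) = 2214*Y (y(Y) = (4 + (1 - 48)**2)*Y + Y = (4 + (-47)**2)*Y + Y = (4 + 2209)*Y + Y = 2213*Y + Y = 2214*Y)
r(D) = D*(36 + D)
r(y(-10))*X(3) = ((2214*(-10))*(36 + 2214*(-10)))*3 = -22140*(36 - 22140)*3 = -22140*(-22104)*3 = 489382560*3 = 1468147680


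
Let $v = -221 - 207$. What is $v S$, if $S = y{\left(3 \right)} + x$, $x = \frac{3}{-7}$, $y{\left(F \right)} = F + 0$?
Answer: $- \frac{7704}{7} \approx -1100.6$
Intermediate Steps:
$y{\left(F \right)} = F$
$x = - \frac{3}{7}$ ($x = 3 \left(- \frac{1}{7}\right) = - \frac{3}{7} \approx -0.42857$)
$S = \frac{18}{7}$ ($S = 3 - \frac{3}{7} = \frac{18}{7} \approx 2.5714$)
$v = -428$
$v S = \left(-428\right) \frac{18}{7} = - \frac{7704}{7}$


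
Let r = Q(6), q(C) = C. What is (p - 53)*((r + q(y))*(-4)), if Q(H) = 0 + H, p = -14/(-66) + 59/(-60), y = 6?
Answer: 141956/55 ≈ 2581.0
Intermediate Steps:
p = -509/660 (p = -14*(-1/66) + 59*(-1/60) = 7/33 - 59/60 = -509/660 ≈ -0.77121)
Q(H) = H
r = 6
(p - 53)*((r + q(y))*(-4)) = (-509/660 - 53)*((6 + 6)*(-4)) = -35489*(-4)/55 = -35489/660*(-48) = 141956/55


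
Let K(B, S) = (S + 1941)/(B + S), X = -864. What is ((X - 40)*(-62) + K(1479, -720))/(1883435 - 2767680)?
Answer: -1289141/20337635 ≈ -0.063387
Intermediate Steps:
K(B, S) = (1941 + S)/(B + S)
((X - 40)*(-62) + K(1479, -720))/(1883435 - 2767680) = ((-864 - 40)*(-62) + (1941 - 720)/(1479 - 720))/(1883435 - 2767680) = (-904*(-62) + 1221/759)/(-884245) = (56048 + (1/759)*1221)*(-1/884245) = (56048 + 37/23)*(-1/884245) = (1289141/23)*(-1/884245) = -1289141/20337635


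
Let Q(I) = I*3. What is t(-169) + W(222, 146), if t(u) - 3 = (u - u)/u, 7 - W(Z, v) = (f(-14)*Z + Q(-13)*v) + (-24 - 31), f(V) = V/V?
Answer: 5537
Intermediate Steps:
Q(I) = 3*I
f(V) = 1
W(Z, v) = 62 - Z + 39*v (W(Z, v) = 7 - ((1*Z + (3*(-13))*v) + (-24 - 31)) = 7 - ((Z - 39*v) - 55) = 7 - (-55 + Z - 39*v) = 7 + (55 - Z + 39*v) = 62 - Z + 39*v)
t(u) = 3 (t(u) = 3 + (u - u)/u = 3 + 0/u = 3 + 0 = 3)
t(-169) + W(222, 146) = 3 + (62 - 1*222 + 39*146) = 3 + (62 - 222 + 5694) = 3 + 5534 = 5537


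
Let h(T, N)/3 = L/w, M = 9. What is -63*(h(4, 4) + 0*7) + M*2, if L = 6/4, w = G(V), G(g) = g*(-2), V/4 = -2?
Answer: 9/32 ≈ 0.28125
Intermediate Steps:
V = -8 (V = 4*(-2) = -8)
G(g) = -2*g
w = 16 (w = -2*(-8) = 16)
L = 3/2 (L = 6*(1/4) = 3/2 ≈ 1.5000)
h(T, N) = 9/32 (h(T, N) = 3*((3/2)/16) = 3*((3/2)*(1/16)) = 3*(3/32) = 9/32)
-63*(h(4, 4) + 0*7) + M*2 = -63*(9/32 + 0*7) + 9*2 = -63*(9/32 + 0) + 18 = -63*9/32 + 18 = -567/32 + 18 = 9/32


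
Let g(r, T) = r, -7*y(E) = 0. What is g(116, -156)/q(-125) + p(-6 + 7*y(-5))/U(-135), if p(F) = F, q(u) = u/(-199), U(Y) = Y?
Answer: 207806/1125 ≈ 184.72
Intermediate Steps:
y(E) = 0 (y(E) = -⅐*0 = 0)
q(u) = -u/199 (q(u) = u*(-1/199) = -u/199)
g(116, -156)/q(-125) + p(-6 + 7*y(-5))/U(-135) = 116/((-1/199*(-125))) + (-6 + 7*0)/(-135) = 116/(125/199) + (-6 + 0)*(-1/135) = 116*(199/125) - 6*(-1/135) = 23084/125 + 2/45 = 207806/1125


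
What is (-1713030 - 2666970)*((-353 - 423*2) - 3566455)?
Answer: 15626324520000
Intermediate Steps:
(-1713030 - 2666970)*((-353 - 423*2) - 3566455) = -4380000*((-353 - 846) - 3566455) = -4380000*(-1199 - 3566455) = -4380000*(-3567654) = 15626324520000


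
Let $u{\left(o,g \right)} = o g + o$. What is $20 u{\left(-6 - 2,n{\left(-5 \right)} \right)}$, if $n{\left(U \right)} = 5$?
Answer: $-960$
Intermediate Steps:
$u{\left(o,g \right)} = o + g o$ ($u{\left(o,g \right)} = g o + o = o + g o$)
$20 u{\left(-6 - 2,n{\left(-5 \right)} \right)} = 20 \left(-6 - 2\right) \left(1 + 5\right) = 20 \left(-6 - 2\right) 6 = 20 \left(\left(-8\right) 6\right) = 20 \left(-48\right) = -960$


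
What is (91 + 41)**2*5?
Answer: 87120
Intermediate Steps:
(91 + 41)**2*5 = 132**2*5 = 17424*5 = 87120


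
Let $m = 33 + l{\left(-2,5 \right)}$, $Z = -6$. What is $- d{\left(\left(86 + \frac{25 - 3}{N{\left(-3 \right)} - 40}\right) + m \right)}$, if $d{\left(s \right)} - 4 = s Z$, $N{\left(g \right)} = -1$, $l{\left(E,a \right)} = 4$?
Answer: $\frac{29962}{41} \approx 730.78$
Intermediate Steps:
$m = 37$ ($m = 33 + 4 = 37$)
$d{\left(s \right)} = 4 - 6 s$ ($d{\left(s \right)} = 4 + s \left(-6\right) = 4 - 6 s$)
$- d{\left(\left(86 + \frac{25 - 3}{N{\left(-3 \right)} - 40}\right) + m \right)} = - (4 - 6 \left(\left(86 + \frac{25 - 3}{-1 - 40}\right) + 37\right)) = - (4 - 6 \left(\left(86 + \frac{22}{-1 - 40}\right) + 37\right)) = - (4 - 6 \left(\left(86 + \frac{22}{-41}\right) + 37\right)) = - (4 - 6 \left(\left(86 + 22 \left(- \frac{1}{41}\right)\right) + 37\right)) = - (4 - 6 \left(\left(86 - \frac{22}{41}\right) + 37\right)) = - (4 - 6 \left(\frac{3504}{41} + 37\right)) = - (4 - \frac{30126}{41}) = \left(-1\right) \left(- \frac{29962}{41}\right) = \frac{29962}{41}$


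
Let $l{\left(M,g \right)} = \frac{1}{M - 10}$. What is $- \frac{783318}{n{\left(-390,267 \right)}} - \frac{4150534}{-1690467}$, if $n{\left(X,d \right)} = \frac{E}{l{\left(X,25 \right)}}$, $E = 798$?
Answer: $\frac{441503947051}{89932844400} \approx 4.9093$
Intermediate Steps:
$l{\left(M,g \right)} = \frac{1}{-10 + M}$
$n{\left(X,d \right)} = -7980 + 798 X$ ($n{\left(X,d \right)} = \frac{798}{\frac{1}{-10 + X}} = 798 \left(-10 + X\right) = -7980 + 798 X$)
$- \frac{783318}{n{\left(-390,267 \right)}} - \frac{4150534}{-1690467} = - \frac{783318}{-7980 + 798 \left(-390\right)} - \frac{4150534}{-1690467} = - \frac{783318}{-7980 - 311220} - - \frac{4150534}{1690467} = - \frac{783318}{-319200} + \frac{4150534}{1690467} = \left(-783318\right) \left(- \frac{1}{319200}\right) + \frac{4150534}{1690467} = \frac{130553}{53200} + \frac{4150534}{1690467} = \frac{441503947051}{89932844400}$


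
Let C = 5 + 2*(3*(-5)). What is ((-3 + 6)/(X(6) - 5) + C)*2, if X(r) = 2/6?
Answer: -359/7 ≈ -51.286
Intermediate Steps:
X(r) = ⅓ (X(r) = 2*(⅙) = ⅓)
C = -25 (C = 5 + 2*(-15) = 5 - 30 = -25)
((-3 + 6)/(X(6) - 5) + C)*2 = ((-3 + 6)/(⅓ - 5) - 25)*2 = (3/(-14/3) - 25)*2 = (3*(-3/14) - 25)*2 = (-9/14 - 25)*2 = -359/14*2 = -359/7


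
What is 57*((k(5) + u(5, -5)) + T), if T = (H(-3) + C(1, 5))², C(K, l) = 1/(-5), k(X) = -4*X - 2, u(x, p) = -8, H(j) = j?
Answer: -28158/25 ≈ -1126.3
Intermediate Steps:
k(X) = -2 - 4*X
C(K, l) = -⅕ (C(K, l) = 1*(-⅕) = -⅕)
T = 256/25 (T = (-3 - ⅕)² = (-16/5)² = 256/25 ≈ 10.240)
57*((k(5) + u(5, -5)) + T) = 57*(((-2 - 4*5) - 8) + 256/25) = 57*(((-2 - 20) - 8) + 256/25) = 57*((-22 - 8) + 256/25) = 57*(-30 + 256/25) = 57*(-494/25) = -28158/25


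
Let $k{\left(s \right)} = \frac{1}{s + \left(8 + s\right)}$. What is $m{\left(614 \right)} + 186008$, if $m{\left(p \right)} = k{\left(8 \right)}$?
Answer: $\frac{4464193}{24} \approx 1.8601 \cdot 10^{5}$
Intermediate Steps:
$k{\left(s \right)} = \frac{1}{8 + 2 s}$
$m{\left(p \right)} = \frac{1}{24}$ ($m{\left(p \right)} = \frac{1}{2 \left(4 + 8\right)} = \frac{1}{2 \cdot 12} = \frac{1}{2} \cdot \frac{1}{12} = \frac{1}{24}$)
$m{\left(614 \right)} + 186008 = \frac{1}{24} + 186008 = \frac{4464193}{24}$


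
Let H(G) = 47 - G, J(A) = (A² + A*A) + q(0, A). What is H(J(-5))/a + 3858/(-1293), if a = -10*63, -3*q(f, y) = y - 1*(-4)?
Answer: -242623/81459 ≈ -2.9785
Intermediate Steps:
q(f, y) = -4/3 - y/3 (q(f, y) = -(y - 1*(-4))/3 = -(y + 4)/3 = -(4 + y)/3 = -4/3 - y/3)
J(A) = -4/3 + 2*A² - A/3 (J(A) = (A² + A*A) + (-4/3 - A/3) = (A² + A²) + (-4/3 - A/3) = 2*A² + (-4/3 - A/3) = -4/3 + 2*A² - A/3)
a = -630
H(J(-5))/a + 3858/(-1293) = (47 - (-4/3 + 2*(-5)² - ⅓*(-5)))/(-630) + 3858/(-1293) = (47 - (-4/3 + 2*25 + 5/3))*(-1/630) + 3858*(-1/1293) = (47 - (-4/3 + 50 + 5/3))*(-1/630) - 1286/431 = (47 - 1*151/3)*(-1/630) - 1286/431 = (47 - 151/3)*(-1/630) - 1286/431 = -10/3*(-1/630) - 1286/431 = 1/189 - 1286/431 = -242623/81459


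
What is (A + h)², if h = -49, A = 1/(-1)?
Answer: 2500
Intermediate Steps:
A = -1
(A + h)² = (-1 - 49)² = (-50)² = 2500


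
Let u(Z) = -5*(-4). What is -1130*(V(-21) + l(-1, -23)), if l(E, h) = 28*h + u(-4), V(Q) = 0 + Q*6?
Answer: 847500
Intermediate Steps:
u(Z) = 20
V(Q) = 6*Q (V(Q) = 0 + 6*Q = 6*Q)
l(E, h) = 20 + 28*h (l(E, h) = 28*h + 20 = 20 + 28*h)
-1130*(V(-21) + l(-1, -23)) = -1130*(6*(-21) + (20 + 28*(-23))) = -1130*(-126 + (20 - 644)) = -1130*(-126 - 624) = -1130*(-750) = 847500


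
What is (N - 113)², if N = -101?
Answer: 45796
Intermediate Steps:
(N - 113)² = (-101 - 113)² = (-214)² = 45796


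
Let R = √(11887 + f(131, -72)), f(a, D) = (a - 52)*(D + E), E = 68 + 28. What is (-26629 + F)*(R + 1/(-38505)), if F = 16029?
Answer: 2120/7701 - 10600*√13783 ≈ -1.2445e+6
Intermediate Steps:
E = 96
f(a, D) = (-52 + a)*(96 + D) (f(a, D) = (a - 52)*(D + 96) = (-52 + a)*(96 + D))
R = √13783 (R = √(11887 + (-4992 - 52*(-72) + 96*131 - 72*131)) = √(11887 + (-4992 + 3744 + 12576 - 9432)) = √(11887 + 1896) = √13783 ≈ 117.40)
(-26629 + F)*(R + 1/(-38505)) = (-26629 + 16029)*(√13783 + 1/(-38505)) = -10600*(√13783 - 1/38505) = -10600*(-1/38505 + √13783) = 2120/7701 - 10600*√13783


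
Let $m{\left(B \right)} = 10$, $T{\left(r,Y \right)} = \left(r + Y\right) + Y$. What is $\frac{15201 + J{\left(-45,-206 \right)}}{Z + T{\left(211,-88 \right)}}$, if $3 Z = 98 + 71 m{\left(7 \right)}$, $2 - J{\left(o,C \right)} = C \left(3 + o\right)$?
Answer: $\frac{19653}{913} \approx 21.526$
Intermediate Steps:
$T{\left(r,Y \right)} = r + 2 Y$ ($T{\left(r,Y \right)} = \left(Y + r\right) + Y = r + 2 Y$)
$J{\left(o,C \right)} = 2 - C \left(3 + o\right)$
$Z = \frac{808}{3}$ ($Z = \frac{98 + 71 \cdot 10}{3} = \frac{98 + 710}{3} = \frac{1}{3} \cdot 808 = \frac{808}{3} \approx 269.33$)
$\frac{15201 + J{\left(-45,-206 \right)}}{Z + T{\left(211,-88 \right)}} = \frac{15201 - \left(-620 + 9270\right)}{\frac{808}{3} + \left(211 + 2 \left(-88\right)\right)} = \frac{15201 + \left(2 + 618 - 9270\right)}{\frac{808}{3} + \left(211 - 176\right)} = \frac{15201 - 8650}{\frac{808}{3} + 35} = \frac{6551}{\frac{913}{3}} = 6551 \cdot \frac{3}{913} = \frac{19653}{913}$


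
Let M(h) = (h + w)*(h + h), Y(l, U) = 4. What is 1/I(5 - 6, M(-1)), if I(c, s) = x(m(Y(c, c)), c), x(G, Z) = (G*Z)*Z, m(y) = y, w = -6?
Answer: ¼ ≈ 0.25000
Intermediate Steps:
x(G, Z) = G*Z²
M(h) = 2*h*(-6 + h) (M(h) = (h - 6)*(h + h) = (-6 + h)*(2*h) = 2*h*(-6 + h))
I(c, s) = 4*c²
1/I(5 - 6, M(-1)) = 1/(4*(5 - 6)²) = 1/(4*(-1)²) = 1/(4*1) = 1/4 = ¼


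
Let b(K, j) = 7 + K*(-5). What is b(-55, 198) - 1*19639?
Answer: -19357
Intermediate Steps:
b(K, j) = 7 - 5*K
b(-55, 198) - 1*19639 = (7 - 5*(-55)) - 1*19639 = (7 + 275) - 19639 = 282 - 19639 = -19357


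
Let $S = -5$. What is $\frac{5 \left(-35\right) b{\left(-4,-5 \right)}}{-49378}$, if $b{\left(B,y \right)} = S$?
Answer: $- \frac{125}{7054} \approx -0.01772$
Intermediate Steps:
$b{\left(B,y \right)} = -5$
$\frac{5 \left(-35\right) b{\left(-4,-5 \right)}}{-49378} = \frac{5 \left(-35\right) \left(-5\right)}{-49378} = \left(-175\right) \left(-5\right) \left(- \frac{1}{49378}\right) = 875 \left(- \frac{1}{49378}\right) = - \frac{125}{7054}$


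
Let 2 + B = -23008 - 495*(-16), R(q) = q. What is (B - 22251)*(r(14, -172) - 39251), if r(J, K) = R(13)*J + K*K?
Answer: 354179385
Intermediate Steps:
B = -15090 (B = -2 + (-23008 - 495*(-16)) = -2 + (-23008 - 1*(-7920)) = -2 + (-23008 + 7920) = -2 - 15088 = -15090)
r(J, K) = K² + 13*J (r(J, K) = 13*J + K*K = 13*J + K² = K² + 13*J)
(B - 22251)*(r(14, -172) - 39251) = (-15090 - 22251)*(((-172)² + 13*14) - 39251) = -37341*((29584 + 182) - 39251) = -37341*(29766 - 39251) = -37341*(-9485) = 354179385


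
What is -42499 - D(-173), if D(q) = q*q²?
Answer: 5135218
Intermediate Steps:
D(q) = q³
-42499 - D(-173) = -42499 - 1*(-173)³ = -42499 - 1*(-5177717) = -42499 + 5177717 = 5135218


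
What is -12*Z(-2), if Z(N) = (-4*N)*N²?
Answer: -384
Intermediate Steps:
Z(N) = -4*N³
-12*Z(-2) = -(-48)*(-2)³ = -(-48)*(-8) = -12*32 = -384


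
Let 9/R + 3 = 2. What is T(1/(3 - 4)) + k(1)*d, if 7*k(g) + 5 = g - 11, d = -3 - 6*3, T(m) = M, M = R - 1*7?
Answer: 29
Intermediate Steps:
R = -9 (R = 9/(-3 + 2) = 9/(-1) = 9*(-1) = -9)
M = -16 (M = -9 - 1*7 = -9 - 7 = -16)
T(m) = -16
d = -21 (d = -3 - 18 = -21)
k(g) = -16/7 + g/7 (k(g) = -5/7 + (g - 11)/7 = -5/7 + (-11 + g)/7 = -5/7 + (-11/7 + g/7) = -16/7 + g/7)
T(1/(3 - 4)) + k(1)*d = -16 + (-16/7 + (⅐)*1)*(-21) = -16 + (-16/7 + ⅐)*(-21) = -16 - 15/7*(-21) = -16 + 45 = 29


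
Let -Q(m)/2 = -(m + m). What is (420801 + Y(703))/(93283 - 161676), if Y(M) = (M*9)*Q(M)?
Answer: -18212325/68393 ≈ -266.29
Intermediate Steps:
Q(m) = 4*m (Q(m) = -(-2)*(m + m) = -(-2)*2*m = -(-4)*m = 4*m)
Y(M) = 36*M² (Y(M) = (M*9)*(4*M) = (9*M)*(4*M) = 36*M²)
(420801 + Y(703))/(93283 - 161676) = (420801 + 36*703²)/(93283 - 161676) = (420801 + 36*494209)/(-68393) = (420801 + 17791524)*(-1/68393) = 18212325*(-1/68393) = -18212325/68393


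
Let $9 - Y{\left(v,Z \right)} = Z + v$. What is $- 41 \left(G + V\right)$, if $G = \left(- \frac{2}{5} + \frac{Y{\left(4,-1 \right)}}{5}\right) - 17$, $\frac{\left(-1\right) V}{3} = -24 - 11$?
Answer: $- \frac{18204}{5} \approx -3640.8$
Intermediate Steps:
$Y{\left(v,Z \right)} = 9 - Z - v$ ($Y{\left(v,Z \right)} = 9 - \left(Z + v\right) = 9 - Z - v$)
$V = 105$ ($V = - 3 \left(-24 - 11\right) = \left(-3\right) \left(-35\right) = 105$)
$G = - \frac{81}{5}$ ($G = \left(- \frac{2}{5} + \frac{9 - -1 - 4}{5}\right) - 17 = \left(\left(-2\right) \frac{1}{5} + \left(9 + 1 - 4\right) \frac{1}{5}\right) - 17 = \left(- \frac{2}{5} + 6 \cdot \frac{1}{5}\right) - 17 = \left(- \frac{2}{5} + \frac{6}{5}\right) - 17 = \frac{4}{5} - 17 = - \frac{81}{5} \approx -16.2$)
$- 41 \left(G + V\right) = - 41 \left(- \frac{81}{5} + 105\right) = \left(-41\right) \frac{444}{5} = - \frac{18204}{5}$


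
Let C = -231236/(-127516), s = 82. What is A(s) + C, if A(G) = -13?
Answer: -356618/31879 ≈ -11.187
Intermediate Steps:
C = 57809/31879 (C = -231236*(-1/127516) = 57809/31879 ≈ 1.8134)
A(s) + C = -13 + 57809/31879 = -356618/31879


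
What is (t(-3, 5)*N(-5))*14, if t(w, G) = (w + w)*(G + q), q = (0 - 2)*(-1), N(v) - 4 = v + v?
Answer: 3528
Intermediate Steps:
N(v) = 4 + 2*v (N(v) = 4 + (v + v) = 4 + 2*v)
q = 2 (q = -2*(-1) = 2)
t(w, G) = 2*w*(2 + G) (t(w, G) = (w + w)*(G + 2) = (2*w)*(2 + G) = 2*w*(2 + G))
(t(-3, 5)*N(-5))*14 = ((2*(-3)*(2 + 5))*(4 + 2*(-5)))*14 = ((2*(-3)*7)*(4 - 10))*14 = -42*(-6)*14 = 252*14 = 3528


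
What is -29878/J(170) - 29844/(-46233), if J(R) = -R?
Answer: 77023503/436645 ≈ 176.40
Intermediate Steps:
-29878/J(170) - 29844/(-46233) = -29878/((-1*170)) - 29844/(-46233) = -29878/(-170) - 29844*(-1/46233) = -29878*(-1/170) + 3316/5137 = 14939/85 + 3316/5137 = 77023503/436645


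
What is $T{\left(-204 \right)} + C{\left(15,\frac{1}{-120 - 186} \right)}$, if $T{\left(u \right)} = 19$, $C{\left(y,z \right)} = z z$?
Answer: $\frac{1779085}{93636} \approx 19.0$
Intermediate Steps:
$C{\left(y,z \right)} = z^{2}$
$T{\left(-204 \right)} + C{\left(15,\frac{1}{-120 - 186} \right)} = 19 + \left(\frac{1}{-120 - 186}\right)^{2} = 19 + \left(\frac{1}{-306}\right)^{2} = 19 + \left(- \frac{1}{306}\right)^{2} = 19 + \frac{1}{93636} = \frac{1779085}{93636}$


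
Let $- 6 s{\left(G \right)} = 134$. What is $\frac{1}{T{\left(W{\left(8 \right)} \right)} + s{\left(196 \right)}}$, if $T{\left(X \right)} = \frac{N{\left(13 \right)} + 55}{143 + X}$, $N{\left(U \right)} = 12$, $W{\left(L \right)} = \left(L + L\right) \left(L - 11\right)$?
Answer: $- \frac{285}{6164} \approx -0.046236$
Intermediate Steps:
$W{\left(L \right)} = 2 L \left(-11 + L\right)$
$s{\left(G \right)} = - \frac{67}{3}$ ($s{\left(G \right)} = \left(- \frac{1}{6}\right) 134 = - \frac{67}{3}$)
$T{\left(X \right)} = \frac{67}{143 + X}$ ($T{\left(X \right)} = \frac{12 + 55}{143 + X} = \frac{67}{143 + X}$)
$\frac{1}{T{\left(W{\left(8 \right)} \right)} + s{\left(196 \right)}} = \frac{1}{\frac{67}{143 + 2 \cdot 8 \left(-11 + 8\right)} - \frac{67}{3}} = \frac{1}{\frac{67}{143 + 2 \cdot 8 \left(-3\right)} - \frac{67}{3}} = \frac{1}{\frac{67}{143 - 48} - \frac{67}{3}} = \frac{1}{\frac{67}{95} - \frac{67}{3}} = \frac{1}{- \frac{6164}{285}} = - \frac{285}{6164}$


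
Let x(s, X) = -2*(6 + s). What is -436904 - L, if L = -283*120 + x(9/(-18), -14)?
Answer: -402933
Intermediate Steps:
x(s, X) = -12 - 2*s
L = -33971 (L = -283*120 + (-12 - 18/(-18)) = -33960 + (-12 - 18*(-1)/18) = -33960 + (-12 - 2*(-1/2)) = -33960 + (-12 + 1) = -33960 - 11 = -33971)
-436904 - L = -436904 - 1*(-33971) = -436904 + 33971 = -402933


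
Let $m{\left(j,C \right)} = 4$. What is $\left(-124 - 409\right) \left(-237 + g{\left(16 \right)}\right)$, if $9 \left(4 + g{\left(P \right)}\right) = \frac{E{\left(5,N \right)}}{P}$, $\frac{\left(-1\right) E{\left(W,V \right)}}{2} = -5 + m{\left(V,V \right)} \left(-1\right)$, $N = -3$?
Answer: $\frac{1027091}{8} \approx 1.2839 \cdot 10^{5}$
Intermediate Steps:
$E{\left(W,V \right)} = 18$ ($E{\left(W,V \right)} = - 2 \left(-5 + 4 \left(-1\right)\right) = - 2 \left(-5 - 4\right) = \left(-2\right) \left(-9\right) = 18$)
$g{\left(P \right)} = -4 + \frac{2}{P}$ ($g{\left(P \right)} = -4 + \frac{18 \frac{1}{P}}{9} = -4 + \frac{2}{P}$)
$\left(-124 - 409\right) \left(-237 + g{\left(16 \right)}\right) = \left(-124 - 409\right) \left(-237 - \left(4 - \frac{2}{16}\right)\right) = - 533 \left(-237 + \left(-4 + 2 \cdot \frac{1}{16}\right)\right) = - 533 \left(-237 + \left(-4 + \frac{1}{8}\right)\right) = - 533 \left(-237 - \frac{31}{8}\right) = \left(-533\right) \left(- \frac{1927}{8}\right) = \frac{1027091}{8}$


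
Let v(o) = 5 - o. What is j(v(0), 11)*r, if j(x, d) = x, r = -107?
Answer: -535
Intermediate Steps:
j(v(0), 11)*r = (5 - 1*0)*(-107) = (5 + 0)*(-107) = 5*(-107) = -535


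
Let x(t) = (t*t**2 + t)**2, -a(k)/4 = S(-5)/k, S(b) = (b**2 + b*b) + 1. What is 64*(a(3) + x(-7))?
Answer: 7835648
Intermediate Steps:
S(b) = 1 + 2*b**2 (S(b) = (b**2 + b**2) + 1 = 2*b**2 + 1 = 1 + 2*b**2)
a(k) = -204/k (a(k) = -4*(1 + 2*(-5)**2)/k = -4*(1 + 2*25)/k = -4*(1 + 50)/k = -204/k)
x(t) = (t + t**3)**2 (x(t) = (t**3 + t)**2 = (t + t**3)**2)
64*(a(3) + x(-7)) = 64*(-204/3 + (-7)**2*(1 + (-7)**2)**2) = 64*(-204*1/3 + 49*(1 + 49)**2) = 64*(-68 + 49*50**2) = 64*(-68 + 49*2500) = 64*(-68 + 122500) = 64*122432 = 7835648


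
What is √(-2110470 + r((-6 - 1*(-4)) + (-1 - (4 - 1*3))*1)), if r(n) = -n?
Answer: I*√2110466 ≈ 1452.7*I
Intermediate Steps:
√(-2110470 + r((-6 - 1*(-4)) + (-1 - (4 - 1*3))*1)) = √(-2110470 - ((-6 - 1*(-4)) + (-1 - (4 - 1*3))*1)) = √(-2110470 - ((-6 + 4) + (-1 - (4 - 3))*1)) = √(-2110470 - (-2 + (-1 - 1*1)*1)) = √(-2110470 - (-2 + (-1 - 1)*1)) = √(-2110470 - (-2 - 2*1)) = √(-2110470 - (-2 - 2)) = √(-2110470 - 1*(-4)) = √(-2110470 + 4) = √(-2110466) = I*√2110466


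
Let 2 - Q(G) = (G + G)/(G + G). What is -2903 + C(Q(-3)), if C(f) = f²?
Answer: -2902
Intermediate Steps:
Q(G) = 1 (Q(G) = 2 - (G + G)/(G + G) = 2 - 2*G/(2*G) = 2 - 2*G*1/(2*G) = 2 - 1*1 = 2 - 1 = 1)
-2903 + C(Q(-3)) = -2903 + 1² = -2903 + 1 = -2902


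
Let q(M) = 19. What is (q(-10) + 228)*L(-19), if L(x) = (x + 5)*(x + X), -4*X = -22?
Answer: 46683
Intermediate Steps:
X = 11/2 (X = -¼*(-22) = 11/2 ≈ 5.5000)
L(x) = (5 + x)*(11/2 + x) (L(x) = (x + 5)*(x + 11/2) = (5 + x)*(11/2 + x))
(q(-10) + 228)*L(-19) = (19 + 228)*(55/2 + (-19)² + (21/2)*(-19)) = 247*(55/2 + 361 - 399/2) = 247*189 = 46683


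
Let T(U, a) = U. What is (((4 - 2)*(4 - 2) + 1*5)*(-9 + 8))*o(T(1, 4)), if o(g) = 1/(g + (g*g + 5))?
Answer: -9/7 ≈ -1.2857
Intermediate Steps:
o(g) = 1/(5 + g + g²) (o(g) = 1/(g + (g² + 5)) = 1/(g + (5 + g²)) = 1/(5 + g + g²))
(((4 - 2)*(4 - 2) + 1*5)*(-9 + 8))*o(T(1, 4)) = (((4 - 2)*(4 - 2) + 1*5)*(-9 + 8))/(5 + 1 + 1²) = ((2*2 + 5)*(-1))/(5 + 1 + 1) = ((4 + 5)*(-1))/7 = (9*(-1))*(⅐) = -9*⅐ = -9/7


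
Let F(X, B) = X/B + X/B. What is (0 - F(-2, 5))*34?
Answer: 136/5 ≈ 27.200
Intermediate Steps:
F(X, B) = 2*X/B
(0 - F(-2, 5))*34 = (0 - 2*(-2)/5)*34 = (0 - 1*(-⅘))*34 = (0 + ⅘)*34 = (⅘)*34 = 136/5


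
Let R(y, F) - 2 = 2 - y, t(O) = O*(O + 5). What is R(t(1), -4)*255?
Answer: -510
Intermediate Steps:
t(O) = O*(5 + O)
R(y, F) = 4 - y (R(y, F) = 2 + (2 - y) = 4 - y)
R(t(1), -4)*255 = (4 - (5 + 1))*255 = (4 - 6)*255 = -2*255 = -510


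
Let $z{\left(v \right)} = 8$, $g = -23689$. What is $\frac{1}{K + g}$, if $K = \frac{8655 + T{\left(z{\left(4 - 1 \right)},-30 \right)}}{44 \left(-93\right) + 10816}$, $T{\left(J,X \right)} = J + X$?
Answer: $- \frac{6724}{159276203} \approx -4.2216 \cdot 10^{-5}$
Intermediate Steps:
$K = \frac{8633}{6724}$ ($K = \frac{8655 + \left(8 - 30\right)}{44 \left(-93\right) + 10816} = \frac{8655 - 22}{-4092 + 10816} = \frac{8633}{6724} \approx 1.2839$)
$\frac{1}{K + g} = \frac{1}{\frac{8633}{6724} - 23689} = \frac{1}{- \frac{159276203}{6724}} = - \frac{6724}{159276203}$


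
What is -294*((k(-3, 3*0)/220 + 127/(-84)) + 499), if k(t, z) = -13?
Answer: -8043427/55 ≈ -1.4624e+5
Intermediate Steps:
-294*((k(-3, 3*0)/220 + 127/(-84)) + 499) = -294*((-13/220 + 127/(-84)) + 499) = -294*((-13*1/220 + 127*(-1/84)) + 499) = -294*((-13/220 - 127/84) + 499) = -294*(-3629/2310 + 499) = -294*1149061/2310 = -8043427/55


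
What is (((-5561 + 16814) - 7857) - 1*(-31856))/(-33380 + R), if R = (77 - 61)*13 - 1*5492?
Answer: -8813/9666 ≈ -0.91175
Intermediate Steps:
R = -5284 (R = 16*13 - 5492 = 208 - 5492 = -5284)
(((-5561 + 16814) - 7857) - 1*(-31856))/(-33380 + R) = (((-5561 + 16814) - 7857) - 1*(-31856))/(-33380 - 5284) = ((11253 - 7857) + 31856)/(-38664) = (3396 + 31856)*(-1/38664) = 35252*(-1/38664) = -8813/9666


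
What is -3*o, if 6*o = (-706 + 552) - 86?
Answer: 120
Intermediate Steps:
o = -40 (o = ((-706 + 552) - 86)/6 = (-154 - 86)/6 = (⅙)*(-240) = -40)
-3*o = -3*(-40) = 120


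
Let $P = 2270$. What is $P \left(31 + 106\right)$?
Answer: $310990$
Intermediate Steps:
$P \left(31 + 106\right) = 2270 \left(31 + 106\right) = 2270 \cdot 137 = 310990$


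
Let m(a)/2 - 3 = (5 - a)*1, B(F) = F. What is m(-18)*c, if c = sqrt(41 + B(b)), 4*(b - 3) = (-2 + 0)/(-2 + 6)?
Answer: 39*sqrt(78) ≈ 344.44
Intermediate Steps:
b = 23/8 (b = 3 + ((-2 + 0)/(-2 + 6))/4 = 3 + (-2/4)/4 = 3 + (-2*1/4)/4 = 3 + (1/4)*(-1/2) = 3 - 1/8 = 23/8 ≈ 2.8750)
m(a) = 16 - 2*a (m(a) = 6 + 2*((5 - a)*1) = 6 + 2*(5 - a) = 6 + (10 - 2*a) = 16 - 2*a)
c = 3*sqrt(78)/4 (c = sqrt(41 + 23/8) = sqrt(351/8) = 3*sqrt(78)/4 ≈ 6.6238)
m(-18)*c = (16 - 2*(-18))*(3*sqrt(78)/4) = (16 + 36)*(3*sqrt(78)/4) = 52*(3*sqrt(78)/4) = 39*sqrt(78)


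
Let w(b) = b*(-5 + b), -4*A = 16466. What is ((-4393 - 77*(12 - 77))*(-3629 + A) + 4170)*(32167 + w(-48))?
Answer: -164393934036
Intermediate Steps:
A = -8233/2 (A = -¼*16466 = -8233/2 ≈ -4116.5)
((-4393 - 77*(12 - 77))*(-3629 + A) + 4170)*(32167 + w(-48)) = ((-4393 - 77*(12 - 77))*(-3629 - 8233/2) + 4170)*(32167 - 48*(-5 - 48)) = ((-4393 - 77*(-65))*(-15491/2) + 4170)*(32167 - 48*(-53)) = ((-4393 + 5005)*(-15491/2) + 4170)*(32167 + 2544) = (612*(-15491/2) + 4170)*34711 = (-4740246 + 4170)*34711 = -4736076*34711 = -164393934036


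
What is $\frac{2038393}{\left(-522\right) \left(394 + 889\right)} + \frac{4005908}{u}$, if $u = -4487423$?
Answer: $- \frac{11829992372447}{3005343856098} \approx -3.9363$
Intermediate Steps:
$\frac{2038393}{\left(-522\right) \left(394 + 889\right)} + \frac{4005908}{u} = \frac{2038393}{\left(-522\right) \left(394 + 889\right)} + \frac{4005908}{-4487423} = \frac{2038393}{\left(-522\right) 1283} + 4005908 \left(- \frac{1}{4487423}\right) = \frac{2038393}{-669726} - \frac{4005908}{4487423} = 2038393 \left(- \frac{1}{669726}\right) - \frac{4005908}{4487423} = - \frac{2038393}{669726} - \frac{4005908}{4487423} = - \frac{11829992372447}{3005343856098}$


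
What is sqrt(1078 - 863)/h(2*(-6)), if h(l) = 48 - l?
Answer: sqrt(215)/60 ≈ 0.24438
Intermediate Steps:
sqrt(1078 - 863)/h(2*(-6)) = sqrt(1078 - 863)/(48 - 2*(-6)) = sqrt(215)/(48 - 1*(-12)) = sqrt(215)/(48 + 12) = sqrt(215)/60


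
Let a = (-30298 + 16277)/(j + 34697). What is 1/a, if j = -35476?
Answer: 779/14021 ≈ 0.055560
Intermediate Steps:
a = 14021/779 (a = (-30298 + 16277)/(-35476 + 34697) = -14021/(-779) = -14021*(-1/779) = 14021/779 ≈ 17.999)
1/a = 1/(14021/779) = 779/14021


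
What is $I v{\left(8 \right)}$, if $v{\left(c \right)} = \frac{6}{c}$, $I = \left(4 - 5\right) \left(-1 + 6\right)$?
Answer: $- \frac{15}{4} \approx -3.75$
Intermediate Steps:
$I = -5$ ($I = \left(-1\right) 5 = -5$)
$I v{\left(8 \right)} = - 5 \cdot \frac{6}{8} = - 5 \cdot 6 \cdot \frac{1}{8} = \left(-5\right) \frac{3}{4} = - \frac{15}{4}$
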